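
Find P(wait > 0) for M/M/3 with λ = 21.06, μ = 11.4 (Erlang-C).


a = λ/μ = 1.8474; ρ = a/3 = 0.6158
P₀ = 0.137200 (from M/M/c formula)
C(c,a) = [a^c/(c!(1−ρ))]·P₀ = [6.30464/(6·0.3842)]·0.137200
= 2.73489·0.137200 = 0.375226

Final: 0.375226


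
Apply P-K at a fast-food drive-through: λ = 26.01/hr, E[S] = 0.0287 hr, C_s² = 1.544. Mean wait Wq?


ρ = λ·E[S] = 26.01·0.0287 = 0.7465
E[S²] = E[S]²(1+C_s²) = 0.0287²·(1+1.544) = 0.002095
Wq = λ·E[S²]/(2(1−ρ)) = 26.01·0.002095/(2·0.2535) = 0.10750 hr

Final: 0.10750 hr


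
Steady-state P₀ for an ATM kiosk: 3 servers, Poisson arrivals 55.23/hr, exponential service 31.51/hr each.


a = λ/μ = 55.23/31.51 = 1.7528; ρ = a/c = 0.5843
Σ_{k=0}^{2} a^k/k! (terms k=0..2) = 1.00000 + 1.75278 + 1.53611 = 4.28889
Tail: a^3/(3!(1−ρ)) = 5.38493/(6·0.4157) = 2.15877
P₀ = 1/(4.28889 + 2.15877) = 1/6.44766 = 0.155095

Final: 0.155095


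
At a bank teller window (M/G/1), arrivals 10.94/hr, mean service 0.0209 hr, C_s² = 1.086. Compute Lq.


ρ = λ·E[S] = 10.94·0.0209 = 0.2286
Lq = ρ²(1+C_s²)/(2(1−ρ)) = 0.05228·(1+1.086)/(2·0.7714)
= 0.05228·2.0860/1.5427 = 0.07069

Final: 0.07069


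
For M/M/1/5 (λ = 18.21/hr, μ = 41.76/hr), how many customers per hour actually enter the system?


ρ = 0.4361; P_K = (1−ρ)ρ^5/(1−ρ^6) = 0.008953
λ_eff = λ(1 − P_K) = 18.21·(1 − 0.008953) = 18.21·0.991047 = 18.0470 /hr

Final: 18.0470 /hr


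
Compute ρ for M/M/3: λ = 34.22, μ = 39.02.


ρ = λ/(cμ) = 34.22/(3·39.02) = 34.22/117.06 = 0.2923

Final: 0.2923


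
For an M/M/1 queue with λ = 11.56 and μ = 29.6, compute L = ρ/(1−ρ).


ρ = λ/μ = 11.56/29.6 = 0.3905
L = ρ/(1−ρ) = 0.3905/(1 − 0.3905) = 0.3905/0.6095 = 0.6408

Final: 0.6408


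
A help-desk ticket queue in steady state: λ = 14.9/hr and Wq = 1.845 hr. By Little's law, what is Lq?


Lq = λWq = 14.9·1.845 = 27.4905

Final: 27.4905


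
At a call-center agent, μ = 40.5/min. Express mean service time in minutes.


Mean service time = 1/μ = 1/40.5 minute = 0.02469 minute
In minutes: 0.02469 × 1 = 0.02469 min

Final: 0.02469 min


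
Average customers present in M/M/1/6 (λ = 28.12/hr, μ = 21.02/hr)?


ρ = 28.12/21.02 = 1.3378
L = ρ[1 − (K+1)ρ^K + Kρ^(K+1)] / [(1−ρ)(1−ρ^(K+1))]
Numerator: 1.3378·(1 − 7·5.731861 + 6·7.667932) = 9.209989
Denominator: (-0.3378)·(-6.667932) = 2.252251
L = 9.209989/2.252251 = 4.0892

Final: 4.0892


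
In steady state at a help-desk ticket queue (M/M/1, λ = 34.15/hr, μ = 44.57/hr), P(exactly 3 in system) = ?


ρ = 34.15/44.57 = 0.7662
P_n = (1−ρ)·ρ^n = (1 − 0.7662)·0.7662^3 = 0.2338·0.449826 = 0.105165

Final: 0.105165


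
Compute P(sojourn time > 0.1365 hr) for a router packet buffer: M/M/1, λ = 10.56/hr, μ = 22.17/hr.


W ~ Exponential(μ−λ) for M/M/1.
μ − λ = 22.17 − 10.56 = 11.6100
P(W > t) = e^{−(μ−λ)t} = e^{−1.5848} = 0.204996

Final: 0.204996


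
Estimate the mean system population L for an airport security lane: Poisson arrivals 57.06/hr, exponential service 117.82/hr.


ρ = λ/μ = 57.06/117.82 = 0.4843
L = ρ/(1−ρ) = 0.4843/(1 − 0.4843) = 0.4843/0.5157 = 0.9391

Final: 0.9391


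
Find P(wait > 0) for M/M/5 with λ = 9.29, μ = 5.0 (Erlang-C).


a = λ/μ = 1.8580; ρ = a/5 = 0.3716
P₀ = 0.155200 (from M/M/c formula)
C(c,a) = [a^c/(c!(1−ρ))]·P₀ = [22.14260/(120·0.6284)]·0.155200
= 0.29364·0.155200 = 0.045572

Final: 0.045572


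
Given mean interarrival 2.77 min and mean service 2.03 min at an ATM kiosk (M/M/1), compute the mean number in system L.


λ = 60/2.77 = 21.6606 /hr
μ = 60/2.03 = 29.5567 /hr
ρ = λ/μ = 21.6606/29.5567 = 0.7329
L = ρ/(1−ρ) = 0.7329/0.2671 = 2.7432

Final: 2.7432


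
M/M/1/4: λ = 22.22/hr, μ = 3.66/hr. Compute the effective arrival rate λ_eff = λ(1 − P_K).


ρ = 6.0710; P_K = (1−ρ)ρ^4/(1−ρ^5) = 0.835385
λ_eff = λ(1 − P_K) = 22.22·(1 − 0.835385) = 22.22·0.164615 = 3.6577 /hr

Final: 3.6577 /hr


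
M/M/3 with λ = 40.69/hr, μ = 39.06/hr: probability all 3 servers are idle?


a = λ/μ = 40.69/39.06 = 1.0417; ρ = a/c = 0.3472
Σ_{k=0}^{2} a^k/k! (terms k=0..2) = 1.00000 + 1.04173 + 0.54260 = 2.58433
Tail: a^3/(3!(1−ρ)) = 1.13049/(6·0.6528) = 0.28864
P₀ = 1/(2.58433 + 0.28864) = 1/2.87298 = 0.348071

Final: 0.348071


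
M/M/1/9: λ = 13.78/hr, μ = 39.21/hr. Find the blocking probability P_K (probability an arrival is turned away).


ρ = λ/μ = 13.78/39.21 = 0.3514
P_K = (1−ρ)ρ^K/(1−ρ^(K+1)) = (0.6486·0.00008178)/(1 − 0.00002874)
= 0.00005304/0.999971 = 0.00005304

Final: 0.00005304


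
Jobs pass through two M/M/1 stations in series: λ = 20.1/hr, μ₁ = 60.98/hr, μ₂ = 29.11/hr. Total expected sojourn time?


Each node sees arrival rate λ = 20.1/hr (tandem ⇒ throughput preserved).
W₁ = 1/(μ₁−λ) = 1/(60.98−20.1) = 0.02446 hr
W₂ = 1/(μ₂−λ) = 1/(29.11−20.1) = 0.11099 hr
W_total = W₁ + W₂ = 0.02446 + 0.11099 = 0.13545 hr

Final: 0.13545 hr


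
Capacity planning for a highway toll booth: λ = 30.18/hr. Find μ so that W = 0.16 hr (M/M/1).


W = 1/(μ−λ) ⇒ μ − λ = 1/W = 1/0.16 = 6.2500
μ = λ + 1/W = 30.18 + 6.2500 = 36.4300 per hr

Final: 36.4300 /hr


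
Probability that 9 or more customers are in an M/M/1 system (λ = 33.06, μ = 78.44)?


ρ = 33.06/78.44 = 0.4215
P(N ≥ n) = ρ^n = 0.4215^9 = 0.0004197

Final: 0.0004197


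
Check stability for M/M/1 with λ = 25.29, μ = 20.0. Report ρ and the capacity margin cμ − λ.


Total capacity cμ = 1·20.0 = 20.00/hr
ρ = λ/(cμ) = 25.29/20.00 = 1.2645
Stable ⇔ ρ < 1: NO
Spare capacity = cμ − λ = 20.00 − 25.29 = -5.29/hr

Final: ρ = 1.2645; unstable; margin = -5.29/hr


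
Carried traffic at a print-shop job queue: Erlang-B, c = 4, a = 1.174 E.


B(4,1.174) = 0.024643 (Erlang-B)
Carried load = a(1 − B) = 1.174·(1 − 0.024643) = 1.174·0.975357 = 1.1451 E

Final: 1.1451 Erlangs


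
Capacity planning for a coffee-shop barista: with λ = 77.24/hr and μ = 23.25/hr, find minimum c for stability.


Stability requires cμ > λ ⇔ c > λ/μ.
λ/μ = 77.24/23.25 = 3.3222
Minimum integer c = ⌊3.3222⌋ + 1 = 4
Check: 4·23.25 = 93.00 > 77.24, while 3·23.25 = 69.75 ≤ 77.24

Final: 4 servers


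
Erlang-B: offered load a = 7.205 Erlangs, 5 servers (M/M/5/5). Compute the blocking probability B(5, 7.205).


B(c,a) = (a^c/c!) / Σ_{k=0}^{c} a^k/k!
a^5/5! = 161.803786
Σ terms (k=0..5): 1.00000 + 7.20500 + 25.95601 + 62.33769 + 112.28576 + 161.80379 = 370.588253
B = 161.803786/370.588253 = 0.436613

Final: 0.436613


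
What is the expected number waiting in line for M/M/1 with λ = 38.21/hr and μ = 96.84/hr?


ρ = 38.21/96.84 = 0.3946
Lq = ρ²/(1−ρ) = 0.1557/0.6054 = 0.2571

Final: 0.2571


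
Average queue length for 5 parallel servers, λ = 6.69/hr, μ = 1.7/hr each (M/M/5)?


a = λ/μ = 3.9353; ρ = a/5 = 0.7871
P₀ = 0.014334
Lq = P₀·a^c·ρ / (c!·(1−ρ)²) = 0.014334·943.81306·0.7871/(120·0.04534)
= 1.95685

Final: 1.95685


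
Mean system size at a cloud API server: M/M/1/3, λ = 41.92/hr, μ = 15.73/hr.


ρ = 41.92/15.73 = 2.6650
L = ρ[1 − (K+1)ρ^K + Kρ^(K+1)] / [(1−ρ)(1−ρ^(K+1))]
Numerator: 2.6650·(1 − 4·18.926820 + 3·50.439434) = 204.166182
Denominator: (-1.6650)·(-49.439434) = 82.315243
L = 204.166182/82.315243 = 2.4803

Final: 2.4803


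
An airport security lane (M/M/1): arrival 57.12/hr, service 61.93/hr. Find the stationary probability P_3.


ρ = 57.12/61.93 = 0.9223
P_n = (1−ρ)·ρ^n = (1 − 0.9223)·0.9223^3 = 0.07767·0.784624 = 0.060940

Final: 0.060940


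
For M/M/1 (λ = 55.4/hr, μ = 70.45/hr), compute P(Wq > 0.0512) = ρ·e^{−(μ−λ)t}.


ρ = 55.4/70.45 = 0.7864
P(Wq > t) = ρ·e^{−(μ−λ)t} = 0.7864·e^{−0.7706}
= 0.7864·0.462754 = 0.363897

Final: 0.363897


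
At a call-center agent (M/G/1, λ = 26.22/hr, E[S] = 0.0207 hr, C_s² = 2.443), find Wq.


ρ = λ·E[S] = 26.22·0.0207 = 0.5428
E[S²] = E[S]²(1+C_s²) = 0.0207²·(1+2.443) = 0.001475
Wq = λ·E[S²]/(2(1−ρ)) = 26.22·0.001475/(2·0.4572) = 0.04230 hr

Final: 0.04230 hr


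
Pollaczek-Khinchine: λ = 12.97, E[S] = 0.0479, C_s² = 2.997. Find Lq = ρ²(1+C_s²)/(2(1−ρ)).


ρ = λ·E[S] = 12.97·0.0479 = 0.6213
Lq = ρ²(1+C_s²)/(2(1−ρ)) = 0.3860·(1+2.997)/(2·0.3787)
= 0.3860·3.9970/0.7575 = 2.03665

Final: 2.03665


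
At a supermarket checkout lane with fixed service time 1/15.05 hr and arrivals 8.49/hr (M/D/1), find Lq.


ρ = 8.49/15.05 = 0.5641
M/D/1: Lq = ρ²/(2(1−ρ)) = 0.3182/(2·0.4359) = 0.36504

Final: 0.36504


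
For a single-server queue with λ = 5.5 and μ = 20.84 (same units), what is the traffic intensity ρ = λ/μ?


ρ = λ/μ = 5.5/20.84 = 0.2639

Final: 0.2639


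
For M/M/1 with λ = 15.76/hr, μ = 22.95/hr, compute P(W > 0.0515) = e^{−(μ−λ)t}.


W ~ Exponential(μ−λ) for M/M/1.
μ − λ = 22.95 − 15.76 = 7.1900
P(W > t) = e^{−(μ−λ)t} = e^{−0.3703} = 0.690537

Final: 0.690537


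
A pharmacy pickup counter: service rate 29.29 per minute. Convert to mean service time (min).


Mean service time = 1/μ = 1/29.29 minute = 0.03414 minute
In minutes: 0.03414 × 1 = 0.03414 min

Final: 0.03414 min


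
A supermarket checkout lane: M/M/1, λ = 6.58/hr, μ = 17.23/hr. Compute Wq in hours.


ρ = 6.58/17.23 = 0.3819
Wq = ρ/(μ−λ) = 0.3819/(17.23 − 6.58) = 0.3819/10.65 = 0.03586 hr

Final: 0.03586 hr


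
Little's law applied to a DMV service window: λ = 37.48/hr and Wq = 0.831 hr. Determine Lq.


Lq = λWq = 37.48·0.831 = 31.1459

Final: 31.1459


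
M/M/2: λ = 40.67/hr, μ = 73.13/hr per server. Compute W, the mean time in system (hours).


a = 0.5561; ρ = 0.2781; P₀ = 0.564864
Lq = P₀·a^c·ρ/(c!(1−ρ)²) = 0.04660
Wq = Lq/λ = 0.04660/40.67 = 0.001146 hr
W = Wq + 1/μ = 0.001146 + 0.01367 = 0.01482 hr

Final: 0.01482 hr


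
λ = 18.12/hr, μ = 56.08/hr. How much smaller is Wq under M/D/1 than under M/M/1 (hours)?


ρ = 18.12/56.08 = 0.3231
Wq(M/M/1) = ρ/(μ−λ) = 0.3231/37.96 = 0.008512 hr
Wq(M/D/1) = ρ/(2(μ−λ)) = 0.004256 hr
Savings = 0.008512 − 0.004256 = 0.004256 hr

Final: 0.004256 hr


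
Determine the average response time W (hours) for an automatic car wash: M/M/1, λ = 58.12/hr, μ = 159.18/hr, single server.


W = 1/(μ−λ) = 1/(159.18 − 58.12) = 1/101.06 = 0.009895 hr

Final: 0.009895 hr


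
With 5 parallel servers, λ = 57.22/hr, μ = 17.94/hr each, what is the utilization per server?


ρ = λ/(cμ) = 57.22/(5·17.94) = 57.22/89.70 = 0.6379

Final: 0.6379


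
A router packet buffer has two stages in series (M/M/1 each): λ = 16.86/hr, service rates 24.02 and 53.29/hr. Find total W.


Each node sees arrival rate λ = 16.86/hr (tandem ⇒ throughput preserved).
W₁ = 1/(μ₁−λ) = 1/(24.02−16.86) = 0.13966 hr
W₂ = 1/(μ₂−λ) = 1/(53.29−16.86) = 0.02745 hr
W_total = W₁ + W₂ = 0.13966 + 0.02745 = 0.16711 hr

Final: 0.16711 hr


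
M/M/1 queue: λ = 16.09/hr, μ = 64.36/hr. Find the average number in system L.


ρ = λ/μ = 16.09/64.36 = 0.2500
L = ρ/(1−ρ) = 0.2500/(1 − 0.2500) = 0.2500/0.7500 = 0.3333

Final: 0.3333


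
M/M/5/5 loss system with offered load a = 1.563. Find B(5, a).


B(c,a) = (a^c/c!) / Σ_{k=0}^{c} a^k/k!
a^5/5! = 0.077734
Σ terms (k=0..5): 1.00000 + 1.56300 + 1.22148 + 0.63639 + 0.24867 + 0.07773 = 4.747283
B = 0.077734/4.747283 = 0.016375

Final: 0.016375


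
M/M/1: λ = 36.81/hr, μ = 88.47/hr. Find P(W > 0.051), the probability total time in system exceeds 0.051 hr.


W ~ Exponential(μ−λ) for M/M/1.
μ − λ = 88.47 − 36.81 = 51.6600
P(W > t) = e^{−(μ−λ)t} = e^{−2.6347} = 0.071743

Final: 0.071743


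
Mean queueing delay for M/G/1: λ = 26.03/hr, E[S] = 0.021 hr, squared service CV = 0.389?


ρ = λ·E[S] = 26.03·0.021 = 0.5466
E[S²] = E[S]²(1+C_s²) = 0.021²·(1+0.389) = 0.0006125
Wq = λ·E[S²]/(2(1−ρ)) = 26.03·0.0006125/(2·0.4534) = 0.01758 hr

Final: 0.01758 hr


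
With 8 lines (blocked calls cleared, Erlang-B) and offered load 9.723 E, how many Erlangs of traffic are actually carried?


B(8,9.723) = 0.325173 (Erlang-B)
Carried load = a(1 − B) = 9.723·(1 − 0.325173) = 9.723·0.674827 = 6.5613 E

Final: 6.5613 Erlangs


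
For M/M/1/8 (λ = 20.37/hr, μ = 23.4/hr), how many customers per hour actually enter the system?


ρ = 0.8705; P_K = (1−ρ)ρ^8/(1−ρ^9) = 0.059893
λ_eff = λ(1 − P_K) = 20.37·(1 − 0.059893) = 20.37·0.940107 = 19.1500 /hr

Final: 19.1500 /hr


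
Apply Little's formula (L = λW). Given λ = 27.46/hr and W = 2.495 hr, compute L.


L = λW = 27.46·2.495 = 68.5127

Final: 68.5127


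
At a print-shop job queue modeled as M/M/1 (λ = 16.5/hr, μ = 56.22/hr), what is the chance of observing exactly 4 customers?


ρ = 16.5/56.22 = 0.2935
P_n = (1−ρ)·ρ^n = (1 − 0.2935)·0.2935^4 = 0.7065·0.007419 = 0.005242

Final: 0.005242


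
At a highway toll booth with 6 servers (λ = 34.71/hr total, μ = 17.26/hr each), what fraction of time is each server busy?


ρ = λ/(cμ) = 34.71/(6·17.26) = 34.71/103.56 = 0.3352

Final: 0.3352


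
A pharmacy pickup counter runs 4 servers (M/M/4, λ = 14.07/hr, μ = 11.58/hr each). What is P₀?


a = λ/μ = 14.07/11.58 = 1.2150; ρ = a/c = 0.3038
Σ_{k=0}^{3} a^k/k! (terms k=0..3) = 1.00000 + 1.21503 + 0.73814 + 0.29895 = 3.25212
Tail: a^4/(4!(1−ρ)) = 2.17943/(24·0.6962) = 0.13043
P₀ = 1/(3.25212 + 0.13043) = 1/3.38255 = 0.295635

Final: 0.295635


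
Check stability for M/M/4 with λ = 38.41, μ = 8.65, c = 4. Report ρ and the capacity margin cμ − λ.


Total capacity cμ = 4·8.65 = 34.60/hr
ρ = λ/(cμ) = 38.41/34.60 = 1.1101
Stable ⇔ ρ < 1: NO
Spare capacity = cμ − λ = 34.60 − 38.41 = -3.81/hr

Final: ρ = 1.1101; unstable; margin = -3.81/hr


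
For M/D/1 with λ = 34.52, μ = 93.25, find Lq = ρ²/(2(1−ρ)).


ρ = 34.52/93.25 = 0.3702
M/D/1: Lq = ρ²/(2(1−ρ)) = 0.1370/(2·0.6298) = 0.10879

Final: 0.10879


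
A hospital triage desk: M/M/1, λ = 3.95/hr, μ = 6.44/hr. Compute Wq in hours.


ρ = 3.95/6.44 = 0.6134
Wq = ρ/(μ−λ) = 0.6134/(6.44 − 3.95) = 0.6134/2.49 = 0.2463 hr

Final: 0.2463 hr


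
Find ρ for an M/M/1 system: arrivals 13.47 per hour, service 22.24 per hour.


ρ = λ/μ = 13.47/22.24 = 0.6057

Final: 0.6057


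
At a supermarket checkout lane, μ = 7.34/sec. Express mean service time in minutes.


Mean service time = 1/μ = 1/7.34 second = 0.13624 second
In minutes: 0.13624 × 0.0166667 = 0.002271 min

Final: 0.002271 min


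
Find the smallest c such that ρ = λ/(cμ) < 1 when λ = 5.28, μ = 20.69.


Stability requires cμ > λ ⇔ c > λ/μ.
λ/μ = 5.28/20.69 = 0.2552
Minimum integer c = ⌊0.2552⌋ + 1 = 1
Check: 1·20.69 = 20.69 > 5.28, while 0·20.69 = 0.00 ≤ 5.28

Final: 1 servers


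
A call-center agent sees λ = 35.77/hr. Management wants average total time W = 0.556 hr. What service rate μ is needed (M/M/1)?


W = 1/(μ−λ) ⇒ μ − λ = 1/W = 1/0.556 = 1.7986
μ = λ + 1/W = 35.77 + 1.7986 = 37.5686 per hr

Final: 37.5686 /hr


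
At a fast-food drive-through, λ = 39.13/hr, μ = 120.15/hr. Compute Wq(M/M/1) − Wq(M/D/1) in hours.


ρ = 39.13/120.15 = 0.3257
Wq(M/M/1) = ρ/(μ−λ) = 0.3257/81.02 = 0.004020 hr
Wq(M/D/1) = ρ/(2(μ−λ)) = 0.002010 hr
Savings = 0.004020 − 0.002010 = 0.002010 hr

Final: 0.002010 hr


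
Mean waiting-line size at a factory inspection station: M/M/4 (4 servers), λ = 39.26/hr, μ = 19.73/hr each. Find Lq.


a = λ/μ = 1.9899; ρ = a/4 = 0.4975
P₀ = 0.131879
Lq = P₀·a^c·ρ / (c!·(1−ρ)²) = 0.131879·15.67808·0.4975/(24·0.25254)
= 0.16970

Final: 0.16970


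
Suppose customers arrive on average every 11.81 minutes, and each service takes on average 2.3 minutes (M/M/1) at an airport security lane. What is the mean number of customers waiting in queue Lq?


λ = 60/11.81 = 5.0804 /hr
μ = 60/2.3 = 26.0870 /hr
ρ = λ/μ = 5.0804/26.0870 = 0.1948
Lq = ρ²/(1−ρ) = 0.03793/0.8052 = 0.04710

Final: 0.04710


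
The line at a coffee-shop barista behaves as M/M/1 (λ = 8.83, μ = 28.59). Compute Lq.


ρ = 8.83/28.59 = 0.3088
Lq = ρ²/(1−ρ) = 0.09539/0.6912 = 0.1380

Final: 0.1380


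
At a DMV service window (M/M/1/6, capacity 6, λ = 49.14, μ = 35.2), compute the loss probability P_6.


ρ = λ/μ = 49.14/35.2 = 1.3960
P_K = (1−ρ)ρ^K/(1−ρ^(K+1)) = (-0.3960·7.402100)/(1 − 10.333499)
= -2.931400/-9.333499 = 0.314073

Final: 0.314073


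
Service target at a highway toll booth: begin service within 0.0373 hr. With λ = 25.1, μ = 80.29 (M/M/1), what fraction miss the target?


ρ = 25.1/80.29 = 0.3126
P(Wq > t) = ρ·e^{−(μ−λ)t} = 0.3126·e^{−2.0586}
= 0.3126·0.127634 = 0.039901

Final: 0.039901


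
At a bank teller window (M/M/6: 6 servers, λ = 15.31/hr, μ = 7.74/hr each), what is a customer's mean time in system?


a = 1.9780; ρ = 0.3297; P₀ = 0.138149
Lq = P₀·a^c·ρ/(c!(1−ρ)²) = 0.008432
Wq = Lq/λ = 0.008432/15.31 = 0.0005508 hr
W = Wq + 1/μ = 0.0005508 + 0.12920 = 0.12975 hr

Final: 0.12975 hr


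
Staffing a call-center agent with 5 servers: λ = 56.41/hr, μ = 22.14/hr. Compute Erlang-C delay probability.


a = λ/μ = 2.5479; ρ = a/5 = 0.5096
P₀ = 0.076157 (from M/M/c formula)
C(c,a) = [a^c/(c!(1−ρ))]·P₀ = [107.37234/(120·0.4904)]·0.076157
= 1.82448·0.076157 = 0.138947

Final: 0.138947


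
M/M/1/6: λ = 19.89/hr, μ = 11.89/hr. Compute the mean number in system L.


ρ = 19.89/11.89 = 1.6728
L = ρ[1 − (K+1)ρ^K + Kρ^(K+1)] / [(1−ρ)(1−ρ^(K+1))]
Numerator: 1.6728·(1 − 7·21.913794 + 6·36.658146) = 113.003840
Denominator: (-0.6728)·(-35.658146) = 23.992024
L = 113.003840/23.992024 = 4.7101

Final: 4.7101


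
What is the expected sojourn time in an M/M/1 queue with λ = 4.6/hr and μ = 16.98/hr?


W = 1/(μ−λ) = 1/(16.98 − 4.6) = 1/12.38 = 0.08078 hr

Final: 0.08078 hr


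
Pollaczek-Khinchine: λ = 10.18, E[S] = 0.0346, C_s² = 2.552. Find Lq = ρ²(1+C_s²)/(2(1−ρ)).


ρ = λ·E[S] = 10.18·0.0346 = 0.3522
Lq = ρ²(1+C_s²)/(2(1−ρ)) = 0.1241·(1+2.552)/(2·0.6478)
= 0.1241·3.5520/1.2955 = 0.34015

Final: 0.34015


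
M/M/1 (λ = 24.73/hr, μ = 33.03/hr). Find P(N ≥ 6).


ρ = 24.73/33.03 = 0.7487
P(N ≥ n) = ρ^n = 0.7487^6 = 0.176154

Final: 0.176154


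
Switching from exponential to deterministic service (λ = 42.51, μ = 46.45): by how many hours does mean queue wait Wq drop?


ρ = 42.51/46.45 = 0.9152
Wq(M/M/1) = ρ/(μ−λ) = 0.9152/3.94 = 0.23228 hr
Wq(M/D/1) = ρ/(2(μ−λ)) = 0.11614 hr
Savings = 0.23228 − 0.11614 = 0.11614 hr

Final: 0.11614 hr


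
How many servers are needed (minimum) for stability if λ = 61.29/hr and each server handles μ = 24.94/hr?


Stability requires cμ > λ ⇔ c > λ/μ.
λ/μ = 61.29/24.94 = 2.4575
Minimum integer c = ⌊2.4575⌋ + 1 = 3
Check: 3·24.94 = 74.82 > 61.29, while 2·24.94 = 49.88 ≤ 61.29

Final: 3 servers


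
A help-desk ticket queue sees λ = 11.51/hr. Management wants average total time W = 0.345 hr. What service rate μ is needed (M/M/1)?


W = 1/(μ−λ) ⇒ μ − λ = 1/W = 1/0.345 = 2.8986
μ = λ + 1/W = 11.51 + 2.8986 = 14.4086 per hr

Final: 14.4086 /hr


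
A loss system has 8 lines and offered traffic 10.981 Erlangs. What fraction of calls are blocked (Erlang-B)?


B(c,a) = (a^c/c!) / Σ_{k=0}^{c} a^k/k!
a^8/8! = 5243.419549
Σ terms (k=0..8): 1.00000 + 10.98100 + 60.29118 + 220.68582 + 605.83774 + 1330.54085 + 2435.11151 + 3819.99421 + 5243.41955 = 13727.861849
B = 5243.419549/13727.861849 = 0.381955

Final: 0.381955


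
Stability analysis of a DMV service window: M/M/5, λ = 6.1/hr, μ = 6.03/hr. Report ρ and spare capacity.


Total capacity cμ = 5·6.03 = 30.15/hr
ρ = λ/(cμ) = 6.1/30.15 = 0.2023
Stable ⇔ ρ < 1: YES
Spare capacity = cμ − λ = 30.15 − 6.1 = 24.05/hr

Final: ρ = 0.2023; stable; margin = 24.05/hr


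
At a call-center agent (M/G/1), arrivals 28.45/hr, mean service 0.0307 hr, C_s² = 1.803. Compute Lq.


ρ = λ·E[S] = 28.45·0.0307 = 0.8734
Lq = ρ²(1+C_s²)/(2(1−ρ)) = 0.7629·(1+1.803)/(2·0.1266)
= 0.7629·2.8030/0.2532 = 8.44602

Final: 8.44602


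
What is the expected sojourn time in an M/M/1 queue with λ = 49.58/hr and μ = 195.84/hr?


W = 1/(μ−λ) = 1/(195.84 − 49.58) = 1/146.26 = 0.006837 hr

Final: 0.006837 hr


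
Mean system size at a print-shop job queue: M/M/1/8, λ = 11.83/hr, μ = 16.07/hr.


ρ = 11.83/16.07 = 0.7362
L = ρ[1 − (K+1)ρ^K + Kρ^(K+1)] / [(1−ρ)(1−ρ^(K+1))]
Numerator: 0.7362·(1 − 9·0.086248 + 8·0.063492) = 0.538645
Denominator: (0.2638)·(0.936508) = 0.247094
L = 0.538645/0.247094 = 2.1799

Final: 2.1799


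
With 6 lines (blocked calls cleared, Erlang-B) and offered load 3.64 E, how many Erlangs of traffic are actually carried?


B(6,3.64) = 0.091847 (Erlang-B)
Carried load = a(1 − B) = 3.64·(1 − 0.091847) = 3.64·0.908153 = 3.3057 E

Final: 3.3057 Erlangs


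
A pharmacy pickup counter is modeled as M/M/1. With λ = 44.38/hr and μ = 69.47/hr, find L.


ρ = λ/μ = 44.38/69.47 = 0.6388
L = ρ/(1−ρ) = 0.6388/(1 − 0.6388) = 0.6388/0.3612 = 1.7688

Final: 1.7688


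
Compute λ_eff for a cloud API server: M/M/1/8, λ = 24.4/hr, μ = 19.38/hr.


ρ = 1.2590; P_K = (1−ρ)ρ^8/(1−ρ^9) = 0.235344
λ_eff = λ(1 − P_K) = 24.4·(1 − 0.235344) = 24.4·0.764656 = 18.6576 /hr

Final: 18.6576 /hr


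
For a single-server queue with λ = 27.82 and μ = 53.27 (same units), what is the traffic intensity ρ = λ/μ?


ρ = λ/μ = 27.82/53.27 = 0.5222

Final: 0.5222


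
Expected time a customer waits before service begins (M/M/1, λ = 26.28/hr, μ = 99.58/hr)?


ρ = 26.28/99.58 = 0.2639
Wq = ρ/(μ−λ) = 0.2639/(99.58 − 26.28) = 0.2639/73.30 = 0.003600 hr

Final: 0.003600 hr


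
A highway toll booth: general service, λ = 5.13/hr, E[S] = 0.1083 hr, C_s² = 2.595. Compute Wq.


ρ = λ·E[S] = 5.13·0.1083 = 0.5556
E[S²] = E[S]²(1+C_s²) = 0.1083²·(1+2.595) = 0.042165
Wq = λ·E[S²]/(2(1−ρ)) = 5.13·0.042165/(2·0.4444) = 0.24336 hr

Final: 0.24336 hr


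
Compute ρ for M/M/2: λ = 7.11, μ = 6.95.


ρ = λ/(cμ) = 7.11/(2·6.95) = 7.11/13.90 = 0.5115

Final: 0.5115


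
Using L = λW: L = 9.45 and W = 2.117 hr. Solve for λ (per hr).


λ = L/W = 9.45/2.117 = 4.4639 /hr

Final: 4.4639 /hr


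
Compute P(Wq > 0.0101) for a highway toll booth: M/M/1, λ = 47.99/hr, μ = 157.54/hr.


ρ = 47.99/157.54 = 0.3046
P(Wq > t) = ρ·e^{−(μ−λ)t} = 0.3046·e^{−1.1065}
= 0.3046·0.330729 = 0.100747

Final: 0.100747


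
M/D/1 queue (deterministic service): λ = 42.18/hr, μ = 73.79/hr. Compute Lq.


ρ = 42.18/73.79 = 0.5716
M/D/1: Lq = ρ²/(2(1−ρ)) = 0.3268/(2·0.4284) = 0.38138

Final: 0.38138


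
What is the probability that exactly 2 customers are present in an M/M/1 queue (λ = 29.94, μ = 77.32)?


ρ = 29.94/77.32 = 0.3872
P_n = (1−ρ)·ρ^n = (1 − 0.3872)·0.3872^2 = 0.6128·0.149941 = 0.091880

Final: 0.091880


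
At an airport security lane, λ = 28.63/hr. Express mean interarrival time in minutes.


Mean interarrival time = 1/λ = 1/28.63 hour = 0.03493 hour
In minutes: 0.03493 × 60 = 2.0957 min

Final: 2.0957 min


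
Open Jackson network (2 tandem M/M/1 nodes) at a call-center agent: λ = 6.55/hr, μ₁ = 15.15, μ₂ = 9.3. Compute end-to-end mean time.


Each node sees arrival rate λ = 6.55/hr (tandem ⇒ throughput preserved).
W₁ = 1/(μ₁−λ) = 1/(15.15−6.55) = 0.11628 hr
W₂ = 1/(μ₂−λ) = 1/(9.3−6.55) = 0.36364 hr
W_total = W₁ + W₂ = 0.11628 + 0.36364 = 0.47992 hr

Final: 0.47992 hr


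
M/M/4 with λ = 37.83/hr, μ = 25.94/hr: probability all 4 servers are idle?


a = λ/μ = 37.83/25.94 = 1.4584; ρ = a/c = 0.3646
Σ_{k=0}^{3} a^k/k! (terms k=0..3) = 1.00000 + 1.45837 + 1.06341 + 0.51695 = 4.03873
Tail: a^4/(4!(1−ρ)) = 4.52341/(24·0.6354) = 0.29662
P₀ = 1/(4.03873 + 0.29662) = 1/4.33535 = 0.230662

Final: 0.230662


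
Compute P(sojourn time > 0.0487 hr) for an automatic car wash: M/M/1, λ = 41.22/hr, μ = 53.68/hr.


W ~ Exponential(μ−λ) for M/M/1.
μ − λ = 53.68 − 41.22 = 12.4600
P(W > t) = e^{−(μ−λ)t} = e^{−0.6068} = 0.545091

Final: 0.545091


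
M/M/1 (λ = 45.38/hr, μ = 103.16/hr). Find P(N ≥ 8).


ρ = 45.38/103.16 = 0.4399
P(N ≥ n) = ρ^n = 0.4399^8 = 0.001402

Final: 0.001402


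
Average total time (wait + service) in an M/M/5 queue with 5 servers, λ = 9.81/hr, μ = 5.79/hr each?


a = 1.6943; ρ = 0.3389; P₀ = 0.183164
Lq = P₀·a^c·ρ/(c!(1−ρ)²) = 0.01652
Wq = Lq/λ = 0.01652/9.81 = 0.001684 hr
W = Wq + 1/μ = 0.001684 + 0.17271 = 0.17440 hr

Final: 0.17440 hr


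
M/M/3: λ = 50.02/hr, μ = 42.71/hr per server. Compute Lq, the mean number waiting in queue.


a = λ/μ = 1.1712; ρ = a/3 = 0.3904
P₀ = 0.303386
Lq = P₀·a^c·ρ / (c!·(1−ρ)²) = 0.303386·1.60636·0.3904/(6·0.37163)
= 0.08532

Final: 0.08532


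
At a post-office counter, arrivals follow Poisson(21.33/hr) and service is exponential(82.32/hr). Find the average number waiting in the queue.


ρ = 21.33/82.32 = 0.2591
Lq = ρ²/(1−ρ) = 0.06714/0.7409 = 0.09062

Final: 0.09062


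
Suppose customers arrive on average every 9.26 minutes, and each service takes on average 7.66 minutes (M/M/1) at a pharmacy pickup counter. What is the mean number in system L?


λ = 60/9.26 = 6.4795 /hr
μ = 60/7.66 = 7.8329 /hr
ρ = λ/μ = 6.4795/7.8329 = 0.8272
L = ρ/(1−ρ) = 0.8272/0.1728 = 4.7875

Final: 4.7875


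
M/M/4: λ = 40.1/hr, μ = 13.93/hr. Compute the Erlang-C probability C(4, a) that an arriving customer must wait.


a = λ/μ = 2.8787; ρ = a/4 = 0.7197
P₀ = 0.045035 (from M/M/c formula)
C(c,a) = [a^c/(c!(1−ρ))]·P₀ = [68.67095/(24·0.2803)]·0.045035
= 10.20685·0.045035 = 0.459669

Final: 0.459669


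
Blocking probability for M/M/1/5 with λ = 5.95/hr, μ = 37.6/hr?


ρ = λ/μ = 5.95/37.6 = 0.1582
P_K = (1−ρ)ρ^K/(1−ρ^(K+1)) = (0.8418·0.00009923)/(1 − 0.00001570)
= 0.00008353/0.999984 = 0.00008353

Final: 0.00008353


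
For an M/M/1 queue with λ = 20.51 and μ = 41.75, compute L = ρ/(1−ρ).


ρ = λ/μ = 20.51/41.75 = 0.4913
L = ρ/(1−ρ) = 0.4913/(1 − 0.4913) = 0.4913/0.5087 = 0.9656

Final: 0.9656


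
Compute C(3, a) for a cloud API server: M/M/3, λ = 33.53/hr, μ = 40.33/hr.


a = λ/μ = 0.8314; ρ = a/3 = 0.2771
P₀ = 0.432995 (from M/M/c formula)
C(c,a) = [a^c/(c!(1−ρ))]·P₀ = [0.57467/(6·0.7229)]·0.432995
= 0.13250·0.432995 = 0.057370

Final: 0.057370


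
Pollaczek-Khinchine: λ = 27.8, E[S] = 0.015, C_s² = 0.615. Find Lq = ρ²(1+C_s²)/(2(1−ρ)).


ρ = λ·E[S] = 27.8·0.015 = 0.4170
Lq = ρ²(1+C_s²)/(2(1−ρ)) = 0.1739·(1+0.615)/(2·0.5830)
= 0.1739·1.6150/1.1660 = 0.24085

Final: 0.24085


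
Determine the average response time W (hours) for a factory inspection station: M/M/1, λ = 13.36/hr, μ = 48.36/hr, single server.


W = 1/(μ−λ) = 1/(48.36 − 13.36) = 1/35.00 = 0.02857 hr

Final: 0.02857 hr


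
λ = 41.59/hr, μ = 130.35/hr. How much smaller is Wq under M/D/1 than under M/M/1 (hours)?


ρ = 41.59/130.35 = 0.3191
Wq(M/M/1) = ρ/(μ−λ) = 0.3191/88.76 = 0.003595 hr
Wq(M/D/1) = ρ/(2(μ−λ)) = 0.001797 hr
Savings = 0.003595 − 0.001797 = 0.001797 hr

Final: 0.001797 hr


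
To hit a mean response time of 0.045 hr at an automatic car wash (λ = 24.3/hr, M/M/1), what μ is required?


W = 1/(μ−λ) ⇒ μ − λ = 1/W = 1/0.045 = 22.2222
μ = λ + 1/W = 24.3 + 22.2222 = 46.5222 per hr

Final: 46.5222 /hr


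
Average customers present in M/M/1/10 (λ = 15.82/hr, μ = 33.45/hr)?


ρ = 15.82/33.45 = 0.4729
L = ρ[1 − (K+1)ρ^K + Kρ^(K+1)] / [(1−ρ)(1−ρ^(K+1))]
Numerator: 0.4729·(1 − 11·0.0005599 + 10·0.0002648) = 0.471284
Denominator: (0.5271)·(0.999735) = 0.526916
L = 0.471284/0.526916 = 0.8944

Final: 0.8944


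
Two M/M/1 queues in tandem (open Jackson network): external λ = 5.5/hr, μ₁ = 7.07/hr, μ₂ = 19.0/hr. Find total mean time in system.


Each node sees arrival rate λ = 5.5/hr (tandem ⇒ throughput preserved).
W₁ = 1/(μ₁−λ) = 1/(7.07−5.5) = 0.63694 hr
W₂ = 1/(μ₂−λ) = 1/(19.0−5.5) = 0.07407 hr
W_total = W₁ + W₂ = 0.63694 + 0.07407 = 0.71102 hr

Final: 0.71102 hr


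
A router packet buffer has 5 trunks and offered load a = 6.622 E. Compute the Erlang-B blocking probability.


B(c,a) = (a^c/c!) / Σ_{k=0}^{c} a^k/k!
a^5/5! = 106.112033
Σ terms (k=0..5): 1.00000 + 6.62200 + 21.92544 + 48.39676 + 80.12083 + 106.11203 = 264.177069
B = 106.112033/264.177069 = 0.401670

Final: 0.401670


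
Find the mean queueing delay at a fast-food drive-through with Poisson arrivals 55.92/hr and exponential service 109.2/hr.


ρ = 55.92/109.2 = 0.5121
Wq = ρ/(μ−λ) = 0.5121/(109.2 − 55.92) = 0.5121/53.28 = 0.009611 hr

Final: 0.009611 hr


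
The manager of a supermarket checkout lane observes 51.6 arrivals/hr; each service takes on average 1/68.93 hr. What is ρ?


ρ = λ/μ = 51.6/68.93 = 0.7486

Final: 0.7486


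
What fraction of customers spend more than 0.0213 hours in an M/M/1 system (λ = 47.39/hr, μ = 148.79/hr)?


W ~ Exponential(μ−λ) for M/M/1.
μ − λ = 148.79 − 47.39 = 101.4000
P(W > t) = e^{−(μ−λ)t} = e^{−2.1598} = 0.115346

Final: 0.115346


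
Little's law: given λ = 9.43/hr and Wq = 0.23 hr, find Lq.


Lq = λWq = 9.43·0.23 = 2.1689

Final: 2.1689


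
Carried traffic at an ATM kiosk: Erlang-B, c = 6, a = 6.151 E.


B(6,6.151) = 0.275439 (Erlang-B)
Carried load = a(1 − B) = 6.151·(1 − 0.275439) = 6.151·0.724561 = 4.4568 E

Final: 4.4568 Erlangs


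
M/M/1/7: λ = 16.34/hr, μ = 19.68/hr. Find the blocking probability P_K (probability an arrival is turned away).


ρ = λ/μ = 16.34/19.68 = 0.8303
P_K = (1−ρ)ρ^K/(1−ρ^(K+1)) = (0.1697·0.272012)/(1 − 0.225848)
= 0.046165/0.774152 = 0.059633

Final: 0.059633


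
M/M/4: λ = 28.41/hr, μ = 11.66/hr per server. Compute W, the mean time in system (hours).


a = 2.4365; ρ = 0.6091; P₀ = 0.079537
Lq = P₀·a^c·ρ/(c!(1−ρ)²) = 0.46570
Wq = Lq/λ = 0.46570/28.41 = 0.01639 hr
W = Wq + 1/μ = 0.01639 + 0.08576 = 0.10216 hr

Final: 0.10216 hr


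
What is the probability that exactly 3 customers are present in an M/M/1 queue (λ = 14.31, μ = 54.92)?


ρ = 14.31/54.92 = 0.2606
P_n = (1−ρ)·ρ^n = (1 − 0.2606)·0.2606^3 = 0.7394·0.017690 = 0.013081

Final: 0.013081


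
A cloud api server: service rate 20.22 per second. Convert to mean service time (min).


Mean service time = 1/μ = 1/20.22 second = 0.04946 second
In minutes: 0.04946 × 0.0166667 = 0.0008243 min

Final: 0.0008243 min


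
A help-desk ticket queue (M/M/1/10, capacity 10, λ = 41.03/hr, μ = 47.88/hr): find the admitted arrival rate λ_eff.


ρ = 0.8569; P_K = (1−ρ)ρ^10/(1−ρ^11) = 0.037392
λ_eff = λ(1 − P_K) = 41.03·(1 − 0.037392) = 41.03·0.962608 = 39.4958 /hr

Final: 39.4958 /hr


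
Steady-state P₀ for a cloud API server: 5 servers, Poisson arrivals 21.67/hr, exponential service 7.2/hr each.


a = λ/μ = 21.67/7.2 = 3.0097; ρ = a/c = 0.6019
Σ_{k=0}^{4} a^k/k! (terms k=0..4) = 1.00000 + 3.00972 + 4.52921 + 4.54389 + 3.41896 = 16.50179
Tail: a^5/(5!(1−ρ)) = 246.96310/(120·0.3981) = 5.17020
P₀ = 1/(16.50179 + 5.17020) = 1/21.67199 = 0.046143

Final: 0.046143


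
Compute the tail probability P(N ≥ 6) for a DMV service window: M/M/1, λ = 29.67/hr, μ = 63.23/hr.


ρ = 29.67/63.23 = 0.4692
P(N ≥ n) = ρ^n = 0.4692^6 = 0.010675

Final: 0.010675


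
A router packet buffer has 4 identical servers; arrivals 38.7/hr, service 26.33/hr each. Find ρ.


ρ = λ/(cμ) = 38.7/(4·26.33) = 38.7/105.32 = 0.3675

Final: 0.3675


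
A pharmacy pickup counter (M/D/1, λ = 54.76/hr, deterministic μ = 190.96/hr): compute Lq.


ρ = 54.76/190.96 = 0.2868
M/D/1: Lq = ρ²/(2(1−ρ)) = 0.08223/(2·0.7132) = 0.05765

Final: 0.05765


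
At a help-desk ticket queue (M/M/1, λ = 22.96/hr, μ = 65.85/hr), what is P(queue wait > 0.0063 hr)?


ρ = 22.96/65.85 = 0.3487
P(Wq > t) = ρ·e^{−(μ−λ)t} = 0.3487·e^{−0.2702}
= 0.3487·0.763221 = 0.266113

Final: 0.266113


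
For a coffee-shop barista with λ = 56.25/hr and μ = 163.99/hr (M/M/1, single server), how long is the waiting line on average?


ρ = 56.25/163.99 = 0.3430
Lq = ρ²/(1−ρ) = 0.1177/0.6570 = 0.1791

Final: 0.1791


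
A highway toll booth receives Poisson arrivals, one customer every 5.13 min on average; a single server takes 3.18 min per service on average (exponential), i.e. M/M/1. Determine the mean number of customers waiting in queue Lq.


λ = 60/5.13 = 11.6959 /hr
μ = 60/3.18 = 18.8679 /hr
ρ = λ/μ = 11.6959/18.8679 = 0.6199
Lq = ρ²/(1−ρ) = 0.3843/0.3801 = 1.0109

Final: 1.0109


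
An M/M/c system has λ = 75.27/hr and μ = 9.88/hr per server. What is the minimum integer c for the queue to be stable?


Stability requires cμ > λ ⇔ c > λ/μ.
λ/μ = 75.27/9.88 = 7.6184
Minimum integer c = ⌊7.6184⌋ + 1 = 8
Check: 8·9.88 = 79.04 > 75.27, while 7·9.88 = 69.16 ≤ 75.27

Final: 8 servers


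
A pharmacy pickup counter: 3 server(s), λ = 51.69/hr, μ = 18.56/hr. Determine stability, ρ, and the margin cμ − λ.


Total capacity cμ = 3·18.56 = 55.68/hr
ρ = λ/(cμ) = 51.69/55.68 = 0.9283
Stable ⇔ ρ < 1: YES
Spare capacity = cμ − λ = 55.68 − 51.69 = 3.99/hr

Final: ρ = 0.9283; stable; margin = 3.99/hr


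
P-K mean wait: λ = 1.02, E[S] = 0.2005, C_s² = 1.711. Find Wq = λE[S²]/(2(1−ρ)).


ρ = λ·E[S] = 1.02·0.2005 = 0.2045
E[S²] = E[S]²(1+C_s²) = 0.2005²·(1+1.711) = 0.108983
Wq = λ·E[S²]/(2(1−ρ)) = 1.02·0.108983/(2·0.7955) = 0.06987 hr

Final: 0.06987 hr


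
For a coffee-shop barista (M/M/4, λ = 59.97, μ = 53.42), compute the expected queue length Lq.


a = λ/μ = 1.1226; ρ = a/4 = 0.2807
P₀ = 0.324619
Lq = P₀·a^c·ρ / (c!·(1−ρ)²) = 0.324619·1.58826·0.2807/(24·0.51746)
= 0.01165

Final: 0.01165


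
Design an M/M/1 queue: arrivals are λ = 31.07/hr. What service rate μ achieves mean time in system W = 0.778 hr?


W = 1/(μ−λ) ⇒ μ − λ = 1/W = 1/0.778 = 1.2853
μ = λ + 1/W = 31.07 + 1.2853 = 32.3553 per hr

Final: 32.3553 /hr


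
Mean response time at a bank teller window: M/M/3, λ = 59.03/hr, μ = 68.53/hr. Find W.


a = 0.8614; ρ = 0.2871; P₀ = 0.419854
Lq = P₀·a^c·ρ/(c!(1−ρ)²) = 0.02527
Wq = Lq/λ = 0.02527/59.03 = 0.0004281 hr
W = Wq + 1/μ = 0.0004281 + 0.01459 = 0.01502 hr

Final: 0.01502 hr


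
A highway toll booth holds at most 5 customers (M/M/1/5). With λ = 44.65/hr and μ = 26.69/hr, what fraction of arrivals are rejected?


ρ = λ/μ = 44.65/26.69 = 1.6729
P_K = (1−ρ)ρ^K/(1−ρ^(K+1)) = (-0.6729·13.102810)/(1 − 21.919838)
= -8.817028/-20.919838 = 0.421467

Final: 0.421467


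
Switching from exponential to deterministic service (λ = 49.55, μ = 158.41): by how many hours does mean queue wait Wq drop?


ρ = 49.55/158.41 = 0.3128
Wq(M/M/1) = ρ/(μ−λ) = 0.3128/108.86 = 0.002873 hr
Wq(M/D/1) = ρ/(2(μ−λ)) = 0.001437 hr
Savings = 0.002873 − 0.001437 = 0.001437 hr

Final: 0.001437 hr


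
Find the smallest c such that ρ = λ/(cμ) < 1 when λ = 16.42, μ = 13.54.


Stability requires cμ > λ ⇔ c > λ/μ.
λ/μ = 16.42/13.54 = 1.2127
Minimum integer c = ⌊1.2127⌋ + 1 = 2
Check: 2·13.54 = 27.08 > 16.42, while 1·13.54 = 13.54 ≤ 16.42

Final: 2 servers


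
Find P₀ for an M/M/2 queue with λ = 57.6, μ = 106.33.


a = λ/μ = 57.6/106.33 = 0.5417; ρ = a/c = 0.2709
Σ_{k=0}^{1} a^k/k! (terms k=0..1) = 1.00000 + 0.54171 = 1.54171
Tail: a^2/(2!(1−ρ)) = 0.29345/(2·0.7291) = 0.20123
P₀ = 1/(1.54171 + 0.20123) = 1/1.74294 = 0.573744

Final: 0.573744


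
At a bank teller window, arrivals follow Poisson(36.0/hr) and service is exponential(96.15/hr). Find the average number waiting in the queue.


ρ = 36.0/96.15 = 0.3744
Lq = ρ²/(1−ρ) = 0.1402/0.6256 = 0.2241

Final: 0.2241


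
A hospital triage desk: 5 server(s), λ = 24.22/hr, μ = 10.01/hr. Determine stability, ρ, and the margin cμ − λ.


Total capacity cμ = 5·10.01 = 50.05/hr
ρ = λ/(cμ) = 24.22/50.05 = 0.4839
Stable ⇔ ρ < 1: YES
Spare capacity = cμ − λ = 50.05 − 24.22 = 25.83/hr

Final: ρ = 0.4839; stable; margin = 25.83/hr


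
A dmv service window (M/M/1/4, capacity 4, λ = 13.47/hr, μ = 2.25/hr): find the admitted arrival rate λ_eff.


ρ = 5.9867; P_K = (1−ρ)ρ^4/(1−ρ^5) = 0.833070
λ_eff = λ(1 − P_K) = 13.47·(1 − 0.833070) = 13.47·0.166930 = 2.2485 /hr

Final: 2.2485 /hr


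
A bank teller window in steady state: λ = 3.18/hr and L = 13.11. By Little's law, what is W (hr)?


W = L/λ = 13.11/3.18 = 4.1226 hr

Final: 4.1226 hr


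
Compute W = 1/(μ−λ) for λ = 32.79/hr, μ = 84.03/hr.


W = 1/(μ−λ) = 1/(84.03 − 32.79) = 1/51.24 = 0.01952 hr

Final: 0.01952 hr


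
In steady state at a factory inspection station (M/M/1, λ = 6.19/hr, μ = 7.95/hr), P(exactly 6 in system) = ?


ρ = 6.19/7.95 = 0.7786
P_n = (1−ρ)·ρ^n = (1 − 0.7786)·0.7786^6 = 0.2214·0.222813 = 0.049327

Final: 0.049327


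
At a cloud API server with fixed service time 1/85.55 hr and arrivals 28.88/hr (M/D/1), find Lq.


ρ = 28.88/85.55 = 0.3376
M/D/1: Lq = ρ²/(2(1−ρ)) = 0.1140/(2·0.6624) = 0.08602

Final: 0.08602


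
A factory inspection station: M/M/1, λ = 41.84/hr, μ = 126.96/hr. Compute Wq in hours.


ρ = 41.84/126.96 = 0.3296
Wq = ρ/(μ−λ) = 0.3296/(126.96 − 41.84) = 0.3296/85.12 = 0.003872 hr

Final: 0.003872 hr


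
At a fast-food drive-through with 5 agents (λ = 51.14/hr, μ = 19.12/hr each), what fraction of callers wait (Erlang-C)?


a = λ/μ = 2.6747; ρ = a/5 = 0.5349
P₀ = 0.066551 (from M/M/c formula)
C(c,a) = [a^c/(c!(1−ρ))]·P₀ = [136.88762/(120·0.4651)]·0.066551
= 2.45285·0.066551 = 0.163240

Final: 0.163240


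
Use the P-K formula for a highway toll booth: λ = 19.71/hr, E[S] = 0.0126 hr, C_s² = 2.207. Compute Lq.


ρ = λ·E[S] = 19.71·0.0126 = 0.2483
Lq = ρ²(1+C_s²)/(2(1−ρ)) = 0.06168·(1+2.207)/(2·0.7517)
= 0.06168·3.2070/1.5033 = 0.13157

Final: 0.13157


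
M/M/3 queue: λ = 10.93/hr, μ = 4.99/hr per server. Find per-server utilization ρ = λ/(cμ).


ρ = λ/(cμ) = 10.93/(3·4.99) = 10.93/14.97 = 0.7301

Final: 0.7301


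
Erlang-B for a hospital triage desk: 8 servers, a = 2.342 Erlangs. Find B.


B(c,a) = (a^c/c!) / Σ_{k=0}^{c} a^k/k!
a^8/8! = 0.022448
Σ terms (k=0..8): 1.00000 + 2.34200 + 2.74248 + 2.14096 + 1.25353 + 0.58716 + 0.22919 + 0.07668 + 0.02245 = 10.394450
B = 0.022448/10.394450 = 0.002160

Final: 0.002160


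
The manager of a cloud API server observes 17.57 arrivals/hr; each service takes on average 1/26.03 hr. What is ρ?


ρ = λ/μ = 17.57/26.03 = 0.6750

Final: 0.6750


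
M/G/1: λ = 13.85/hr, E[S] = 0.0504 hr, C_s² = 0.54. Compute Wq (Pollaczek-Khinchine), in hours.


ρ = λ·E[S] = 13.85·0.0504 = 0.6980
E[S²] = E[S]²(1+C_s²) = 0.0504²·(1+0.54) = 0.003912
Wq = λ·E[S²]/(2(1−ρ)) = 13.85·0.003912/(2·0.3020) = 0.08971 hr

Final: 0.08971 hr


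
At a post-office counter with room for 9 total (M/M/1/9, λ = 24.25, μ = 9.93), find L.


ρ = 24.25/9.93 = 2.4421
L = ρ[1 − (K+1)ρ^K + Kρ^(K+1)] / [(1−ρ)(1−ρ^(K+1))]
Numerator: 2.4421·(1 − 10·3089.316827 + 9·7544.404135) = 90375.742382
Denominator: (-1.4421)·(-7543.404135) = 10878.302841
L = 90375.742382/10878.302841 = 8.3079

Final: 8.3079
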